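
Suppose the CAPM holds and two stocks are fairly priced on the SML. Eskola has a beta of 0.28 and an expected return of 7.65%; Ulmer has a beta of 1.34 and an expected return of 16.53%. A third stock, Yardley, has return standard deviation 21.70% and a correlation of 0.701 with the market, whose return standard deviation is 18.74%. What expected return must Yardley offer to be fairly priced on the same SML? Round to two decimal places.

MRP = (16.53% − 7.65%) / (1.34 − 0.28) = 8.3774%
R_f = 7.65% − 0.28 × 8.3774% = 5.3043%
β_Yardley = ρ·σ_i/σ_m = 0.701 × 21.70 / 18.74 = 0.8117
E(R_Yardley) = R_f + β × MRP = 5.3043% + 0.8117 × 8.3774% = 12.10%

12.10%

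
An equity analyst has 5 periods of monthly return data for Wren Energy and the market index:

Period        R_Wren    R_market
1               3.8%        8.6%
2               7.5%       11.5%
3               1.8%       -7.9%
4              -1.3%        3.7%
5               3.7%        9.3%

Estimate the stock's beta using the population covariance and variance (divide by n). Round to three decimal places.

0.232

Mean R_i = (3.8 + 7.5 + 1.8 − 1.3 + 3.7) / 5 = 3.1000%
Mean R_m = (8.6 + 11.5 − 7.9 + 3.7 + 9.3) / 5 = 5.0400%
Σ(R_i − R̄_i)(R_m − R̄_m) = 56.1900  ⇒  Cov = 56.1900 / 5 = 11.2380
Σ(R_m − R̄_m)² = 241.7920  ⇒  Var(R_m) = 241.7920 / 5 = 48.3584
β = Cov / Var(R_m) = 11.2380 / 48.3584 = 0.2324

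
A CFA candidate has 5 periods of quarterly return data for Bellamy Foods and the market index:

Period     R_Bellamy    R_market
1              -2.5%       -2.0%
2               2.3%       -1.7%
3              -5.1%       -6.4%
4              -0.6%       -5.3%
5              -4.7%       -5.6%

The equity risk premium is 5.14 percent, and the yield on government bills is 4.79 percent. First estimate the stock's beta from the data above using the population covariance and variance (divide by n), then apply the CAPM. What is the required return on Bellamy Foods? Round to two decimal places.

9.83%

Mean R_i = (-2.5 + 2.3 − 5.1 − 0.6 − 4.7) / 5 = -2.1200%
Mean R_m = (-2.0 − 1.7 − 6.4 − 5.3 − 5.6) / 5 = -4.2000%
Σ(R_i − R̄_i)(R_m − R̄_m) = 18.7100  ⇒  Cov = 18.7100 / 5 = 3.7420
Σ(R_m − R̄_m)² = 19.1000  ⇒  Var(R_m) = 19.1000 / 5 = 3.8200
β = Cov / Var(R_m) = 3.7420 / 3.8200 = 0.9796
E(R) = R_f + β × MRP = 4.79% + 0.9796 × 5.14% = 9.83%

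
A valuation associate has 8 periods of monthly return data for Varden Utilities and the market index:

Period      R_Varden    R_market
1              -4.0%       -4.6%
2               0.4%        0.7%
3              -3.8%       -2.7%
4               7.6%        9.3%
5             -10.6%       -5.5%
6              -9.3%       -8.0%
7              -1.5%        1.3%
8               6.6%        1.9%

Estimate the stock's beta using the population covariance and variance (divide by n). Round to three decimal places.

Mean R_i = (-4.0 + 0.4 − 3.8 + 7.6 − 10.6 − 9.3 − 1.5 + 6.6) / 8 = -1.8250%
Mean R_m = (-4.6 + 0.7 − 2.7 + 9.3 − 5.5 − 8.0 + 1.3 + 1.9) / 8 = -0.9500%
Σ(R_i − R̄_i)(R_m − R̄_m) = 229.0400  ⇒  Cov = 229.0400 / 8 = 28.6300
Σ(R_m − R̄_m)² = 207.7600  ⇒  Var(R_m) = 207.7600 / 8 = 25.9700
β = Cov / Var(R_m) = 28.6300 / 25.9700 = 1.1024

1.102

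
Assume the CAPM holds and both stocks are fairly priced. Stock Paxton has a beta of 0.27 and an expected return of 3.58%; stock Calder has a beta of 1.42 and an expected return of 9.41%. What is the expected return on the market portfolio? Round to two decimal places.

Both satisfy E(R) = R_f + β·MRP, so the slope of the SML is
MRP = (9.41% − 3.58%) / (1.42 − 0.27) = 5.83% / 1.15 = 5.0696%
R_f = E(R_Paxton) − β_Paxton·MRP = 3.58% − 0.27 × 5.0696% = 2.2112%
E(R_m) = R_f + MRP = 2.2112% + 5.0696% = 7.28%

7.28%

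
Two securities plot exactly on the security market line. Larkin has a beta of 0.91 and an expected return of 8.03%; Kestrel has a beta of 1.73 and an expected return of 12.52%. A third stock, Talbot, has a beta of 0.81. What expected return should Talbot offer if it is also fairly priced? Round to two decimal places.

MRP (SML slope) = (12.52% − 8.03%) / (1.73 − 0.91) = 4.49% / 0.82 = 5.4756%
R_f (intercept) = 8.03% − 0.91 × 5.4756% = 3.0472%
E(R_Talbot) = R_f + β × MRP = 3.0472% + 0.81 × 5.4756% = 7.48%

7.48%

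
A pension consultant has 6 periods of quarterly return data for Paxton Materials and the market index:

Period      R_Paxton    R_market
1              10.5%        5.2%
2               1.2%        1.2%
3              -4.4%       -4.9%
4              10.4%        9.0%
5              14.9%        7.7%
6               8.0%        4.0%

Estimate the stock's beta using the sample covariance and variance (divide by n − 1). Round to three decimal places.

1.324

Mean R_i = (10.5 + 1.2 − 4.4 + 10.4 + 14.9 + 8.0) / 6 = 6.7667%
Mean R_m = (5.2 + 1.2 − 4.9 + 9.0 + 7.7 + 4.0) / 6 = 3.7000%
Σ(R_i − R̄_i)(R_m − R̄_m) = 167.7100  ⇒  Cov = 167.7100 / 5 = 33.5420
Σ(R_m − R̄_m)² = 126.6400  ⇒  Var(R_m) = 126.6400 / 5 = 25.3280
β = Cov / Var(R_m) = 33.5420 / 25.3280 = 1.3243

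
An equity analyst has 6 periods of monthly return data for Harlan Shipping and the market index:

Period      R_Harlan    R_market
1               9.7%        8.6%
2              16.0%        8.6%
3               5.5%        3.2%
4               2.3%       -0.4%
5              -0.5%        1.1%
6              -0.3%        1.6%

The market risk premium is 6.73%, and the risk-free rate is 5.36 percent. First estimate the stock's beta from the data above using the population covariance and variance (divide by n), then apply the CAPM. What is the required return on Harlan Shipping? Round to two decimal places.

Mean R_i = (9.7 + 16.0 + 5.5 + 2.3 − 0.5 − 0.3) / 6 = 5.4500%
Mean R_m = (8.6 + 8.6 + 3.2 − 0.4 + 1.1 + 1.6) / 6 = 3.7833%
Σ(R_i − R̄_i)(R_m − R̄_m) = 112.9550  ⇒  Cov = 112.9550 / 6 = 18.8258
Σ(R_m − R̄_m)² = 76.2083  ⇒  Var(R_m) = 76.2083 / 6 = 12.7014
β = Cov / Var(R_m) = 18.8258 / 12.7014 = 1.4822
E(R) = R_f + β × MRP = 5.36% + 1.4822 × 6.73% = 15.34%

15.34%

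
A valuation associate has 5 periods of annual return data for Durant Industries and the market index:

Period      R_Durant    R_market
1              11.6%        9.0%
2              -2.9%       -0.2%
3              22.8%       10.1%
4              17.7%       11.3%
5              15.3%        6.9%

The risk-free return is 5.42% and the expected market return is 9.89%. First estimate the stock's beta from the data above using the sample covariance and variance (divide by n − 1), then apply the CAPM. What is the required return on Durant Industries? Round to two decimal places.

14.15%

Mean R_i = (11.6 − 2.9 + 22.8 + 17.7 + 15.3) / 5 = 12.9000%
Mean R_m = (9.0 − 0.2 + 10.1 + 11.3 + 6.9) / 5 = 7.4200%
Σ(R_i − R̄_i)(R_m − R̄_m) = 162.2500  ⇒  Cov = 162.2500 / 4 = 40.5625
Σ(R_m − R̄_m)² = 83.0680  ⇒  Var(R_m) = 83.0680 / 4 = 20.7670
β = Cov / Var(R_m) = 40.5625 / 20.7670 = 1.9532
MRP = 9.89% − 5.42% = 4.47%
E(R) = R_f + β × MRP = 5.42% + 1.9532 × 4.47% = 14.15%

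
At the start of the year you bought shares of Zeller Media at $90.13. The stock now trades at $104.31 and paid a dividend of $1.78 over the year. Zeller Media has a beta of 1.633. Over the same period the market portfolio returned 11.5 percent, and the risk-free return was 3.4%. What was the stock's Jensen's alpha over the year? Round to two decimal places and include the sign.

+1.08%

Realised HPR = (P1 + D1 − P0) / P0 = (104.31 + 1.78 − 90.13) / 90.13 = 15.96 / 90.13 = 17.7078%
MRP = 11.5% − 3.4% = 8.10%
CAPM required = R_f + β·MRP = 3.4% + 1.633 × 8.1% = 16.6273%
α = realised − required = 17.7078% − 16.6273% = +1.08%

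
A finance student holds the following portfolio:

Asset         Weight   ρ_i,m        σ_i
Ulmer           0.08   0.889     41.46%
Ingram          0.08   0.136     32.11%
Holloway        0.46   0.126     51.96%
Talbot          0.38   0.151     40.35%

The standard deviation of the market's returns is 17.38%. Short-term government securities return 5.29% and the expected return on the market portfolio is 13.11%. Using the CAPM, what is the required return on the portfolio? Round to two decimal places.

9.17%

β_Ulmer = 0.889 × 41.46% / 17.38% = 2.1207
β_Ingram = 0.136 × 32.11% / 17.38% = 0.2513
β_Holloway = 0.126 × 51.96% / 17.38% = 0.3767
β_Talbot = 0.151 × 40.35% / 17.38% = 0.3506
β_P = Σ w_i β_i = 0.08×2.1207 + 0.08×0.2513 + 0.46×0.3767 + 0.38×0.3506 = 0.4963
MRP = 13.11% − 5.29% = 7.82%
E(R_P) = R_f + β_P × MRP = 5.29% + 0.4963 × 7.82% = 9.17%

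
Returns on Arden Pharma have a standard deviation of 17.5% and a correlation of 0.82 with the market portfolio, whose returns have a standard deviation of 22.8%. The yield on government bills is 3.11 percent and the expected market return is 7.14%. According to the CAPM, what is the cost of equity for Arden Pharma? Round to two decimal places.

β = ρ × σ_i / σ_m = 0.82 × 17.5% / 22.8% = 0.6294
MRP = 7.14% − 3.11% = 4.03%
E(R) = 3.11% + 0.6294 × 4.03% = 5.65%

5.65%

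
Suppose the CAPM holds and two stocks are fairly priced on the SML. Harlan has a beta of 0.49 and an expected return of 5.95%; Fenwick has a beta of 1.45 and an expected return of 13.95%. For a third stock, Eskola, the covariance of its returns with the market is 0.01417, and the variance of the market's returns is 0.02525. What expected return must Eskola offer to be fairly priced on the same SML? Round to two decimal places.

MRP = (13.95% − 5.95%) / (1.45 − 0.49) = 8.3333%
R_f = 5.95% − 0.49 × 8.3333% = 1.8667%
β_Eskola = Cov / Var(R_m) = 0.01417 / 0.02525 = 0.5612
E(R_Eskola) = R_f + β × MRP = 1.8667% + 0.5612 × 8.3333% = 6.54%

6.54%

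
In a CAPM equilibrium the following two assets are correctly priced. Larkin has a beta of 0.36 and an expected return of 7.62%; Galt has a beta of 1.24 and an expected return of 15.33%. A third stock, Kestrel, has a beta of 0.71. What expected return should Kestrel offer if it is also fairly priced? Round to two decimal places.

10.69%

MRP (SML slope) = (15.33% − 7.62%) / (1.24 − 0.36) = 7.71% / 0.88 = 8.7614%
R_f (intercept) = 7.62% − 0.36 × 8.7614% = 4.4659%
E(R_Kestrel) = R_f + β × MRP = 4.4659% + 0.71 × 8.7614% = 10.69%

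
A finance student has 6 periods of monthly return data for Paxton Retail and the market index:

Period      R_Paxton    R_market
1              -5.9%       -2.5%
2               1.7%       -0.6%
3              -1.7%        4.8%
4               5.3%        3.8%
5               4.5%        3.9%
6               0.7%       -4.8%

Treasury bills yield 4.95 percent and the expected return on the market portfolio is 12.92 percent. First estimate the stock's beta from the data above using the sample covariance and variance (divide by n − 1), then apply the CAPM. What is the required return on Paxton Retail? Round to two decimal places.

8.63%

Mean R_i = (-5.9 + 1.7 − 1.7 + 5.3 + 4.5 + 0.7) / 6 = 0.7667%
Mean R_m = (-2.5 − 0.6 + 4.8 + 3.8 + 3.9 − 4.8) / 6 = 0.7667%
Σ(R_i − R̄_i)(R_m − R̄_m) = 36.3733  ⇒  Cov = 36.3733 / 5 = 7.2747
Σ(R_m − R̄_m)² = 78.8133  ⇒  Var(R_m) = 78.8133 / 5 = 15.7627
β = Cov / Var(R_m) = 7.2747 / 15.7627 = 0.4615
MRP = 12.92% − 4.95% = 7.97%
E(R) = R_f + β × MRP = 4.95% + 0.4615 × 7.97% = 8.63%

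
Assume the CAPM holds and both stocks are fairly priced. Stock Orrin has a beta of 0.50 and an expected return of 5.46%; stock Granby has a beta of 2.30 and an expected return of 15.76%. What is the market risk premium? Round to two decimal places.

5.72%

Both satisfy E(R) = R_f + β·MRP, so the slope of the SML is
MRP = (15.76% − 5.46%) / (2.30 − 0.50) = 10.30% / 1.80 = 5.7222%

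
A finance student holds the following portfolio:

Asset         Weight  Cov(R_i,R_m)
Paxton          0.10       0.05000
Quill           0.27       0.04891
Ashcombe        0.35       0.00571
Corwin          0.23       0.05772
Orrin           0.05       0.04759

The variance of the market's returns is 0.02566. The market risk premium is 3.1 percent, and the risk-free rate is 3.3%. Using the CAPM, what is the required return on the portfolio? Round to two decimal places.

7.63%

β_Paxton = 0.05000 / 0.02566 = 1.9486
β_Quill = 0.04891 / 0.02566 = 1.9061
β_Ashcombe = 0.00571 / 0.02566 = 0.2225
β_Corwin = 0.05772 / 0.02566 = 2.2494
β_Orrin = 0.04759 / 0.02566 = 1.8546
β_P = Σ w_i β_i = 0.10×1.9486 + 0.27×1.9061 + 0.35×0.2225 + 0.23×2.2494 + 0.05×1.8546 = 1.3975
E(R_P) = R_f + β_P × MRP = 3.3% + 1.3975 × 3.1% = 7.63%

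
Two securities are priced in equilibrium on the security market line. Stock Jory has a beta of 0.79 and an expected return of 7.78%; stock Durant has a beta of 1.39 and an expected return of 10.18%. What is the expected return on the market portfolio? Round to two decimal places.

Both satisfy E(R) = R_f + β·MRP, so the slope of the SML is
MRP = (10.18% − 7.78%) / (1.39 − 0.79) = 2.40% / 0.60 = 4.0000%
R_f = E(R_Jory) − β_Jory·MRP = 7.78% − 0.79 × 4.0000% = 4.6200%
E(R_m) = R_f + MRP = 4.6200% + 4.0000% = 8.62%

8.62%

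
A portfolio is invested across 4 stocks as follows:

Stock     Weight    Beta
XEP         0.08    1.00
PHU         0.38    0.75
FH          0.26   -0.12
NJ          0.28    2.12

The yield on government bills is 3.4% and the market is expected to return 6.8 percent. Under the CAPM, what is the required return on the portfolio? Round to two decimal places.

6.55%

β_P = Σ w_i β_i = 0.08×1.00 + 0.38×0.75 + 0.26×-0.12 + 0.28×2.12 = 0.9274
MRP = 6.8% − 3.4% = 3.40%
E(R_P) = R_f + β_P × MRP = 3.4% + 0.9274 × 3.4% = 6.55%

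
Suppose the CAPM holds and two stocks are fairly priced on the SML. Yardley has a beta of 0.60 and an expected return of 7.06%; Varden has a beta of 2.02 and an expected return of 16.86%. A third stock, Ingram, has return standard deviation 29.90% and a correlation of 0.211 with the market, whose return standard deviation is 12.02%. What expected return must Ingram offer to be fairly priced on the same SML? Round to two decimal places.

MRP = (16.86% − 7.06%) / (2.02 − 0.60) = 6.9014%
R_f = 7.06% − 0.60 × 6.9014% = 2.9192%
β_Ingram = ρ·σ_i/σ_m = 0.211 × 29.90 / 12.02 = 0.5249
E(R_Ingram) = R_f + β × MRP = 2.9192% + 0.5249 × 6.9014% = 6.54%

6.54%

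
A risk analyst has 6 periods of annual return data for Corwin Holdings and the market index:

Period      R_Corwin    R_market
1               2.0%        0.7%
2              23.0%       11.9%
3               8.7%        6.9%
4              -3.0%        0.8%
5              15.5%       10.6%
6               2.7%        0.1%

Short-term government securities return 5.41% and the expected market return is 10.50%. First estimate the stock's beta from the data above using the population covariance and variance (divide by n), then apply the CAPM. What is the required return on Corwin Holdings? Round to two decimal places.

Mean R_i = (2.0 + 23.0 + 8.7 − 3.0 + 15.5 + 2.7) / 6 = 8.1500%
Mean R_m = (0.7 + 11.9 + 6.9 + 0.8 + 10.6 + 0.1) / 6 = 5.1667%
Σ(R_i − R̄_i)(R_m − R̄_m) = 244.6500  ⇒  Cov = 244.6500 / 6 = 40.7750
Σ(R_m − R̄_m)² = 142.5533  ⇒  Var(R_m) = 142.5533 / 6 = 23.7589
β = Cov / Var(R_m) = 40.7750 / 23.7589 = 1.7162
MRP = 10.50% − 5.41% = 5.09%
E(R) = R_f + β × MRP = 5.41% + 1.7162 × 5.09% = 14.15%

14.15%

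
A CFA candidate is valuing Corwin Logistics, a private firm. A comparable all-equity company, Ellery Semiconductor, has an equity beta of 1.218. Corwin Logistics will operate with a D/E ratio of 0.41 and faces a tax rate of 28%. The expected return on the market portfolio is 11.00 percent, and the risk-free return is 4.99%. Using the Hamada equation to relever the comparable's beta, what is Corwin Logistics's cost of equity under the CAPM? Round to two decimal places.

β_L = β_U × [1 + (1 − t)(D/E)] = 1.218 × [1 + (1 − 0.28) × 0.41]
    = 1.218 × [1 + 0.72 × 0.41] = 1.218 × 1.2952 = 1.5776
MRP = 11.00% − 4.99% = 6.01%
E(R) = R_f + β_L × MRP = 4.99% + 1.5776 × 6.01% = 14.47%

14.47%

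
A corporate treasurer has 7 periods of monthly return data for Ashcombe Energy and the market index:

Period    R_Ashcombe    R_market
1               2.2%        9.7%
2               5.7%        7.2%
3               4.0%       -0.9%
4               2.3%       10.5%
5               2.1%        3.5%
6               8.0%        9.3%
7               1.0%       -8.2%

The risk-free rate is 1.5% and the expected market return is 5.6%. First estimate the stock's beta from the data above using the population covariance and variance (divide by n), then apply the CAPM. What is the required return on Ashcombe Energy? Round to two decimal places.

Mean R_i = (2.2 + 5.7 + 4.0 + 2.3 + 2.1 + 8.0 + 1.0) / 7 = 3.6143%
Mean R_m = (9.7 + 7.2 − 0.9 + 10.5 + 3.5 + 9.3 − 8.2) / 7 = 4.4429%
Σ(R_i − R̄_i)(R_m − R̄_m) = 44.0757  ⇒  Cov = 44.0757 / 7 = 6.2965
Σ(R_m − R̄_m)² = 284.7971  ⇒  Var(R_m) = 284.7971 / 7 = 40.6853
β = Cov / Var(R_m) = 6.2965 / 40.6853 = 0.1548
MRP = 5.6% − 1.5% = 4.10%
E(R) = R_f + β × MRP = 1.5% + 0.1548 × 4.1% = 2.13%

2.13%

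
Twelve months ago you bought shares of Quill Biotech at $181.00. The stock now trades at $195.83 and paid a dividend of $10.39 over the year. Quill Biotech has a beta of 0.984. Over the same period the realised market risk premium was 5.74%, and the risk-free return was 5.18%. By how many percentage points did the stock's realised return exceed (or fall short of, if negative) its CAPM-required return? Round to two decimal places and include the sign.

Realised HPR = (P1 + D1 − P0) / P0 = (195.83 + 10.39 − 181.00) / 181.00 = 25.22 / 181.00 = 13.9337%
CAPM required = R_f + β·MRP = 5.18% + 0.984 × 5.74% = 10.82816%
α = realised − required = 13.9337% − 10.82816% = +3.11%

+3.11%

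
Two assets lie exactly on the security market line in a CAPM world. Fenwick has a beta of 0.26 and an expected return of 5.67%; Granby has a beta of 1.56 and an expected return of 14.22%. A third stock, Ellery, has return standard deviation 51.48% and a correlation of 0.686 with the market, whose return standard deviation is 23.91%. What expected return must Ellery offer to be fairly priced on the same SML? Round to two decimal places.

13.67%

MRP = (14.22% − 5.67%) / (1.56 − 0.26) = 6.5769%
R_f = 5.67% − 0.26 × 6.5769% = 3.9600%
β_Ellery = ρ·σ_i/σ_m = 0.686 × 51.48 / 23.91 = 1.4770
E(R_Ellery) = R_f + β × MRP = 3.9600% + 1.4770 × 6.5769% = 13.67%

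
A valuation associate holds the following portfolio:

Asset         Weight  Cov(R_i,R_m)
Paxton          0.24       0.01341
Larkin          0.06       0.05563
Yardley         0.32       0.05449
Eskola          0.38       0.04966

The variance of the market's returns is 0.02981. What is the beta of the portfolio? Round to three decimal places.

1.438

β_Paxton = 0.01341 / 0.02981 = 0.4498
β_Larkin = 0.05563 / 0.02981 = 1.8662
β_Yardley = 0.05449 / 0.02981 = 1.8279
β_Eskola = 0.04966 / 0.02981 = 1.6659
β_P = Σ w_i β_i = 0.24×0.4498 + 0.06×1.8662 + 0.32×1.8279 + 0.38×1.6659 = 1.4379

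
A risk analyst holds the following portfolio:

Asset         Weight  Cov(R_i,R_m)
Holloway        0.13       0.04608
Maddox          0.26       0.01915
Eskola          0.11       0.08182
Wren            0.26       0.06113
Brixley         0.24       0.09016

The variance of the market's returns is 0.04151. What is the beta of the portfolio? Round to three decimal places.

1.385

β_Holloway = 0.04608 / 0.04151 = 1.1101
β_Maddox = 0.01915 / 0.04151 = 0.4613
β_Eskola = 0.08182 / 0.04151 = 1.9711
β_Wren = 0.06113 / 0.04151 = 1.4727
β_Brixley = 0.09016 / 0.04151 = 2.1720
β_P = Σ w_i β_i = 0.13×1.1101 + 0.26×0.4613 + 0.11×1.9711 + 0.26×1.4727 + 0.24×2.1720 = 1.3853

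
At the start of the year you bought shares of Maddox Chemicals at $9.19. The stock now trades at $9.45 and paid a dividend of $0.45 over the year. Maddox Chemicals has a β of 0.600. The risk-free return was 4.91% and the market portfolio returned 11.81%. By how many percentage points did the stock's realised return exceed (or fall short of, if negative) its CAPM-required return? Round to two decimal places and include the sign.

Realised HPR = (P1 + D1 − P0) / P0 = (9.45 + 0.45 − 9.19) / 9.19 = 0.71 / 9.19 = 7.7258%
MRP = 11.81% − 4.91% = 6.90%
CAPM required = R_f + β·MRP = 4.91% + 0.600 × 6.90% = 9.05000%
α = realised − required = 7.7258% − 9.05000% = -1.32%

-1.32%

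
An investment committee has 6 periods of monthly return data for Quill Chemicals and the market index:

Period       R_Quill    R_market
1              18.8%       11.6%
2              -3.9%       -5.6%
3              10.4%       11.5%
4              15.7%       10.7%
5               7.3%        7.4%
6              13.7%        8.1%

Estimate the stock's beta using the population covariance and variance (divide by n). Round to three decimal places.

1.122

Mean R_i = (18.8 − 3.9 + 10.4 + 15.7 + 7.3 + 13.7) / 6 = 10.3333%
Mean R_m = (11.6 − 5.6 + 11.5 + 10.7 + 7.4 + 8.1) / 6 = 7.2833%
Σ(R_i − R̄_i)(R_m − R̄_m) = 240.9333  ⇒  Cov = 240.9333 / 6 = 40.1556
Σ(R_m − R̄_m)² = 214.7483  ⇒  Var(R_m) = 214.7483 / 6 = 35.7914
β = Cov / Var(R_m) = 40.1556 / 35.7914 = 1.1219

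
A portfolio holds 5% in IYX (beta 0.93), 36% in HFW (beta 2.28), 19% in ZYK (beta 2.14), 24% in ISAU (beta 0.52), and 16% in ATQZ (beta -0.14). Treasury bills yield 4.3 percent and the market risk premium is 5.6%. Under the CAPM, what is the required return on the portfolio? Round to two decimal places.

β_P = Σ w_i β_i = 0.05×0.93 + 0.36×2.28 + 0.19×2.14 + 0.24×0.52 + 0.16×-0.14 = 1.3763
E(R_P) = R_f + β_P × MRP = 4.3% + 1.3763 × 5.6% = 12.01%

12.01%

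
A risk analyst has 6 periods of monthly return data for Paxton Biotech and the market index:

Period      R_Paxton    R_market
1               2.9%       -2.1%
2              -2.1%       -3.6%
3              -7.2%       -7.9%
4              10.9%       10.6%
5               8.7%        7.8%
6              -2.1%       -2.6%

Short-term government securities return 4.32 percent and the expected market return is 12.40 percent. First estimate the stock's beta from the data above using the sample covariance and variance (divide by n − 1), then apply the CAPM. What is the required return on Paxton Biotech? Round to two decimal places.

11.91%

Mean R_i = (2.9 − 2.1 − 7.2 + 10.9 + 8.7 − 2.1) / 6 = 1.8500%
Mean R_m = (-2.1 − 3.6 − 7.9 + 10.6 + 7.8 − 2.6) / 6 = 0.3667%
Σ(R_i − R̄_i)(R_m − R̄_m) = 243.1400  ⇒  Cov = 243.1400 / 5 = 48.6280
Σ(R_m − R̄_m)² = 258.9333  ⇒  Var(R_m) = 258.9333 / 5 = 51.7867
β = Cov / Var(R_m) = 48.6280 / 51.7867 = 0.9390
MRP = 12.40% − 4.32% = 8.08%
E(R) = R_f + β × MRP = 4.32% + 0.9390 × 8.08% = 11.91%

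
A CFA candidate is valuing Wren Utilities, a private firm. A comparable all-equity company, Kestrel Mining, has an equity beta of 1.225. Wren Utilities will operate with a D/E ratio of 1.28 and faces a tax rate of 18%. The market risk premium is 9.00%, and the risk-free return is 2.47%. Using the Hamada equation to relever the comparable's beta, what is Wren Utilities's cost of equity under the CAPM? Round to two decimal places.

β_L = β_U × [1 + (1 − t)(D/E)] = 1.225 × [1 + (1 − 0.18) × 1.28]
    = 1.225 × [1 + 0.82 × 1.28] = 1.225 × 2.0496 = 2.5108
E(R) = R_f + β_L × MRP = 2.47% + 2.5108 × 9.00% = 25.07%

25.07%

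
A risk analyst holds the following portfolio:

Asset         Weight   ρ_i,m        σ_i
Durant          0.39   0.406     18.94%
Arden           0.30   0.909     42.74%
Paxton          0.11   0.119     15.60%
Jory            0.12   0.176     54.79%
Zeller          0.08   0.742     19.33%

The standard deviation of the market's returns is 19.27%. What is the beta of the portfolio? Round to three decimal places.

0.891

β_Durant = 0.406 × 18.94% / 19.27% = 0.3990
β_Arden = 0.909 × 42.74% / 19.27% = 2.0161
β_Paxton = 0.119 × 15.60% / 19.27% = 0.0963
β_Jory = 0.176 × 54.79% / 19.27% = 0.5004
β_Zeller = 0.742 × 19.33% / 19.27% = 0.7443
β_P = Σ w_i β_i = 0.39×0.3990 + 0.30×2.0161 + 0.11×0.0963 + 0.12×0.5004 + 0.08×0.7443 = 0.8906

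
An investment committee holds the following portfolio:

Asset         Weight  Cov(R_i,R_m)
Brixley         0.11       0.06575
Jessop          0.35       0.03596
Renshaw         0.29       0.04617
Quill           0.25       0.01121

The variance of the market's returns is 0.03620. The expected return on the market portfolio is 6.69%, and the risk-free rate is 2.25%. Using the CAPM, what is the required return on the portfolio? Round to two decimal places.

6.67%

β_Brixley = 0.06575 / 0.03620 = 1.8163
β_Jessop = 0.03596 / 0.03620 = 0.9934
β_Renshaw = 0.04617 / 0.03620 = 1.2754
β_Quill = 0.01121 / 0.03620 = 0.3097
β_P = Σ w_i β_i = 0.11×1.8163 + 0.35×0.9934 + 0.29×1.2754 + 0.25×0.3097 = 0.9948
MRP = 6.69% − 2.25% = 4.44%
E(R_P) = R_f + β_P × MRP = 2.25% + 0.9948 × 4.44% = 6.67%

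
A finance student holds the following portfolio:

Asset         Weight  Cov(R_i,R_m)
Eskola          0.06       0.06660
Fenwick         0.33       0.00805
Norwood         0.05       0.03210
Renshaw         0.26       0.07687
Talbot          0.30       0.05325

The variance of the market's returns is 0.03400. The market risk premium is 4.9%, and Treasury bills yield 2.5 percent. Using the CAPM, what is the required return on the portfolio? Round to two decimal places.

8.87%

β_Eskola = 0.06660 / 0.03400 = 1.9588
β_Fenwick = 0.00805 / 0.03400 = 0.2368
β_Norwood = 0.03210 / 0.03400 = 0.9441
β_Renshaw = 0.07687 / 0.03400 = 2.2609
β_Talbot = 0.05325 / 0.03400 = 1.5662
β_P = Σ w_i β_i = 0.06×1.9588 + 0.33×0.2368 + 0.05×0.9441 + 0.26×2.2609 + 0.30×1.5662 = 1.3006
E(R_P) = R_f + β_P × MRP = 2.5% + 1.3006 × 4.9% = 8.87%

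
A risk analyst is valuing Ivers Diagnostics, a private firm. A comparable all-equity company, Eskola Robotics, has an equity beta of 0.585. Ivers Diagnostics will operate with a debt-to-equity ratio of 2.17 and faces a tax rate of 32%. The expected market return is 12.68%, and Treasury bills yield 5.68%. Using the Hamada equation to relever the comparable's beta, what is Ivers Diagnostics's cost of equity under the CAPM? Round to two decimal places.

15.82%

β_L = β_U × [1 + (1 − t)(D/E)] = 0.585 × [1 + (1 − 0.32) × 2.17]
    = 0.585 × [1 + 0.68 × 2.17] = 0.585 × 2.4756 = 1.4482
MRP = 12.68% − 5.68% = 7.00%
E(R) = R_f + β_L × MRP = 5.68% + 1.4482 × 7.00% = 15.82%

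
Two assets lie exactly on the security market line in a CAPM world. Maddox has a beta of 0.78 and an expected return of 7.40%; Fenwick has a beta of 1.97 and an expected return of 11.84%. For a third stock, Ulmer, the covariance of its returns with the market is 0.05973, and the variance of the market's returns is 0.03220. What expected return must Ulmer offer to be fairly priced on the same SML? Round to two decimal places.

11.41%

MRP = (11.84% − 7.40%) / (1.97 − 0.78) = 3.7311%
R_f = 7.40% − 0.78 × 3.7311% = 4.4897%
β_Ulmer = Cov / Var(R_m) = 0.05973 / 0.03220 = 1.8550
E(R_Ulmer) = R_f + β × MRP = 4.4897% + 1.8550 × 3.7311% = 11.41%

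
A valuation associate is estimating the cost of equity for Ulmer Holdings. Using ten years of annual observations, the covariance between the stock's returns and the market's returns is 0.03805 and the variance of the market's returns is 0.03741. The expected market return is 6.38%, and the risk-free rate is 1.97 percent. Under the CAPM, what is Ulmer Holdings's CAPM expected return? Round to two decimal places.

β = Cov(R_i, R_m) / Var(R_m) = 0.03805 / 0.03741 = 1.0171
MRP = 6.38% − 1.97% = 4.41%
E(R) = R_f + β × MRP = 1.97% + 1.0171 × 4.41% = 6.46%

6.46%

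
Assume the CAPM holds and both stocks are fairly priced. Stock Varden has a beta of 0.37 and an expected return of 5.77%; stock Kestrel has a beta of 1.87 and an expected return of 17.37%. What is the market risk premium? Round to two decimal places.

Both satisfy E(R) = R_f + β·MRP, so the slope of the SML is
MRP = (17.37% − 5.77%) / (1.87 − 0.37) = 11.60% / 1.50 = 7.7333%

7.73%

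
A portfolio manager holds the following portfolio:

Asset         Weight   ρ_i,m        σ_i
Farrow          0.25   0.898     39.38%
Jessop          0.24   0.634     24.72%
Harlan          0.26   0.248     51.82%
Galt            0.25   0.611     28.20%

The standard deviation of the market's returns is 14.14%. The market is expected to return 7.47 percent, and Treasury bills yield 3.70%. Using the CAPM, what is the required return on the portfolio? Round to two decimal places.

9.10%

β_Farrow = 0.898 × 39.38% / 14.14% = 2.5009
β_Jessop = 0.634 × 24.72% / 14.14% = 1.1084
β_Harlan = 0.248 × 51.82% / 14.14% = 0.9089
β_Galt = 0.611 × 28.20% / 14.14% = 1.2185
β_P = Σ w_i β_i = 0.25×2.5009 + 0.24×1.1084 + 0.26×0.9089 + 0.25×1.2185 = 1.4322
MRP = 7.47% − 3.70% = 3.77%
E(R_P) = R_f + β_P × MRP = 3.70% + 1.4322 × 3.77% = 9.10%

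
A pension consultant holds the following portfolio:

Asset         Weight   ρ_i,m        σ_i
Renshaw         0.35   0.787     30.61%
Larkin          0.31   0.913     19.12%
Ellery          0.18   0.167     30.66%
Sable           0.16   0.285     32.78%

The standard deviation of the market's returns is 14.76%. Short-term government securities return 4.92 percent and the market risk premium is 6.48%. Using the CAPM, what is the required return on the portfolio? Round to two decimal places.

β_Renshaw = 0.787 × 30.61% / 14.76% = 1.6321
β_Larkin = 0.913 × 19.12% / 14.76% = 1.1827
β_Ellery = 0.167 × 30.66% / 14.76% = 0.3469
β_Sable = 0.285 × 32.78% / 14.76% = 0.6329
β_P = Σ w_i β_i = 0.35×1.6321 + 0.31×1.1827 + 0.18×0.3469 + 0.16×0.6329 = 1.1016
E(R_P) = R_f + β_P × MRP = 4.92% + 1.1016 × 6.48% = 12.06%

12.06%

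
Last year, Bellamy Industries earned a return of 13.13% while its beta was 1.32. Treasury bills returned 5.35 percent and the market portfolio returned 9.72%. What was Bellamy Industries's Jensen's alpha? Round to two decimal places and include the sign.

+2.01%

Market excess return = 9.72% − 5.35% = 4.37%
CAPM benchmark = R_f + β(R_m − R_f) = 5.35% + 1.32 × 4.37% = 11.1184%
α = actual − benchmark = 13.13% − 11.1184% = +2.01%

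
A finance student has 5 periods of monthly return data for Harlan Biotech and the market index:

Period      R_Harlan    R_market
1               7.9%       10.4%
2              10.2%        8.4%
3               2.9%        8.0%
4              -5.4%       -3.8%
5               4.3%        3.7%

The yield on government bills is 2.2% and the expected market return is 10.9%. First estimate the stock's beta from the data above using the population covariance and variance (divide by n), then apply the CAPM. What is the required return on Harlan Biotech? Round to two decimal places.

Mean R_i = (7.9 + 10.2 + 2.9 − 5.4 + 4.3) / 5 = 3.9800%
Mean R_m = (10.4 + 8.4 + 8.0 − 3.8 + 3.7) / 5 = 5.3400%
Σ(R_i − R̄_i)(R_m − R̄_m) = 121.2040  ⇒  Cov = 121.2040 / 5 = 24.2408
Σ(R_m − R̄_m)² = 128.2720  ⇒  Var(R_m) = 128.2720 / 5 = 25.6544
β = Cov / Var(R_m) = 24.2408 / 25.6544 = 0.9449
MRP = 10.9% − 2.2% = 8.70%
E(R) = R_f + β × MRP = 2.2% + 0.9449 × 8.7% = 10.42%

10.42%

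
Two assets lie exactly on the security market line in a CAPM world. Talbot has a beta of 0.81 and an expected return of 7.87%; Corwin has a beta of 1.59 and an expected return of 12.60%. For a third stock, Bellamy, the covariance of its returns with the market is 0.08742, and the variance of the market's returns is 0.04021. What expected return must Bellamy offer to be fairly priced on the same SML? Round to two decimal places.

16.14%

MRP = (12.60% − 7.87%) / (1.59 − 0.81) = 6.0641%
R_f = 7.87% − 0.81 × 6.0641% = 2.9581%
β_Bellamy = Cov / Var(R_m) = 0.08742 / 0.04021 = 2.1741
E(R_Bellamy) = R_f + β × MRP = 2.9581% + 2.1741 × 6.0641% = 16.14%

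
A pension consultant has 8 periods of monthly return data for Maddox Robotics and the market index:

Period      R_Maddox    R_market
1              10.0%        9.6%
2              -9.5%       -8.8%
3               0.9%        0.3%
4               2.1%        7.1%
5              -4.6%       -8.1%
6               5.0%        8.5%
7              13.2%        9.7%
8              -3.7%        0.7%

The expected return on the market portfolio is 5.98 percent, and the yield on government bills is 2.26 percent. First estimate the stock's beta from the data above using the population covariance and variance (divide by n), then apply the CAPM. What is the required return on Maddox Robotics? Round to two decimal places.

Mean R_i = (10.0 − 9.5 + 0.9 + 2.1 − 4.6 + 5.0 + 13.2 − 3.7) / 8 = 1.6750%
Mean R_m = (9.6 − 8.8 + 0.3 + 7.1 − 8.1 + 8.5 + 9.7 + 0.7) / 8 = 2.3750%
Σ(R_i − R̄_i)(R_m − R̄_m) = 368.1650  ⇒  Cov = 368.1650 / 8 = 46.0206
Σ(R_m − R̄_m)² = 407.4150  ⇒  Var(R_m) = 407.4150 / 8 = 50.9269
β = Cov / Var(R_m) = 46.0206 / 50.9269 = 0.9037
MRP = 5.98% − 2.26% = 3.72%
E(R) = R_f + β × MRP = 2.26% + 0.9037 × 3.72% = 5.62%

5.62%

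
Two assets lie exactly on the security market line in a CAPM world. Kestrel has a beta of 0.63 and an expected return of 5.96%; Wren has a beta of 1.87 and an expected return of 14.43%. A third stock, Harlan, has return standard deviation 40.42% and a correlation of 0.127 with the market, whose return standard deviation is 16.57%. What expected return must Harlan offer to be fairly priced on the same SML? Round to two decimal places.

MRP = (14.43% − 5.96%) / (1.87 − 0.63) = 6.8306%
R_f = 5.96% − 0.63 × 6.8306% = 1.6567%
β_Harlan = ρ·σ_i/σ_m = 0.127 × 40.42 / 16.57 = 0.3098
E(R_Harlan) = R_f + β × MRP = 1.6567% + 0.3098 × 6.8306% = 3.77%

3.77%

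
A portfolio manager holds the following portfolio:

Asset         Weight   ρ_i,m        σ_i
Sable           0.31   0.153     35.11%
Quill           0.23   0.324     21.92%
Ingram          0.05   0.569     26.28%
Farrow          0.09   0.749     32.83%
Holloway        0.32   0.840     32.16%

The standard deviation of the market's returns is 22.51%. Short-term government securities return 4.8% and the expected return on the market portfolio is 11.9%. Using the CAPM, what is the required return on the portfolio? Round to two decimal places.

β_Sable = 0.153 × 35.11% / 22.51% = 0.2386
β_Quill = 0.324 × 21.92% / 22.51% = 0.3155
β_Ingram = 0.569 × 26.28% / 22.51% = 0.6643
β_Farrow = 0.749 × 32.83% / 22.51% = 1.0924
β_Holloway = 0.840 × 32.16% / 22.51% = 1.2001
β_P = Σ w_i β_i = 0.31×0.2386 + 0.23×0.3155 + 0.05×0.6643 + 0.09×1.0924 + 0.32×1.2001 = 0.6621
MRP = 11.9% − 4.8% = 7.10%
E(R_P) = R_f + β_P × MRP = 4.8% + 0.6621 × 7.1% = 9.50%

9.50%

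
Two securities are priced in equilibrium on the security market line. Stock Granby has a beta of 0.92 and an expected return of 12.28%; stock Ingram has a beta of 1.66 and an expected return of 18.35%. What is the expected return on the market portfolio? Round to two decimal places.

12.94%

Both satisfy E(R) = R_f + β·MRP, so the slope of the SML is
MRP = (18.35% − 12.28%) / (1.66 − 0.92) = 6.07% / 0.74 = 8.2027%
R_f = E(R_Granby) − β_Granby·MRP = 12.28% − 0.92 × 8.2027% = 4.7335%
E(R_m) = R_f + MRP = 4.7335% + 8.2027% = 12.94%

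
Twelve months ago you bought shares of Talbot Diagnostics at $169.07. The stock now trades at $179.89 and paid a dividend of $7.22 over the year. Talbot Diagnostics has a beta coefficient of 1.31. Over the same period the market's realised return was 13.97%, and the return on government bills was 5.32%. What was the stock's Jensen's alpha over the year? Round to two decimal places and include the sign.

-5.98%

Realised HPR = (P1 + D1 − P0) / P0 = (179.89 + 7.22 − 169.07) / 169.07 = 18.04 / 169.07 = 10.6701%
MRP = 13.97% − 5.32% = 8.65%
CAPM required = R_f + β·MRP = 5.32% + 1.31 × 8.65% = 16.6515%
α = realised − required = 10.6701% − 16.6515% = -5.98%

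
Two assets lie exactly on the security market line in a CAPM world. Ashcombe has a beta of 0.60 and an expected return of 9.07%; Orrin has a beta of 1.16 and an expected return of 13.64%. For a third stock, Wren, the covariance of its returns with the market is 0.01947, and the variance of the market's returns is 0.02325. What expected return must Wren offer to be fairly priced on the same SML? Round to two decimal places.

11.01%

MRP = (13.64% − 9.07%) / (1.16 − 0.60) = 8.1607%
R_f = 9.07% − 0.60 × 8.1607% = 4.1736%
β_Wren = Cov / Var(R_m) = 0.01947 / 0.02325 = 0.8374
E(R_Wren) = R_f + β × MRP = 4.1736% + 0.8374 × 8.1607% = 11.01%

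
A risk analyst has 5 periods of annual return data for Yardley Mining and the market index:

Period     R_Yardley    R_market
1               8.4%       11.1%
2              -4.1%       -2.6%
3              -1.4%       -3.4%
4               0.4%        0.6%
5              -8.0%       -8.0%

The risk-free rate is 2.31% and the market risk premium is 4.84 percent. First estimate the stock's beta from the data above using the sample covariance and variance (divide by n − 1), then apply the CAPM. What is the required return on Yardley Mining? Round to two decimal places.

6.34%

Mean R_i = (8.4 − 4.1 − 1.4 + 0.4 − 8.0) / 5 = -0.9400%
Mean R_m = (11.1 − 2.6 − 3.4 + 0.6 − 8.0) / 5 = -0.4600%
Σ(R_i − R̄_i)(R_m − R̄_m) = 170.7380  ⇒  Cov = 170.7380 / 4 = 42.6845
Σ(R_m − R̄_m)² = 204.8320  ⇒  Var(R_m) = 204.8320 / 4 = 51.2080
β = Cov / Var(R_m) = 42.6845 / 51.2080 = 0.8336
E(R) = R_f + β × MRP = 2.31% + 0.8336 × 4.84% = 6.34%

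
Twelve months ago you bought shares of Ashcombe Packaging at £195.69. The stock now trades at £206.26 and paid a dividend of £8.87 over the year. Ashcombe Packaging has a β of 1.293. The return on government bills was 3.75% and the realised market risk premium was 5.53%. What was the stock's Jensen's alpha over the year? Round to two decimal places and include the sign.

Realised HPR = (P1 + D1 − P0) / P0 = (206.26 + 8.87 − 195.69) / 195.69 = 19.44 / 195.69 = 9.9341%
CAPM required = R_f + β·MRP = 3.75% + 1.293 × 5.53% = 10.90029%
α = realised − required = 9.9341% − 10.90029% = -0.97%

-0.97%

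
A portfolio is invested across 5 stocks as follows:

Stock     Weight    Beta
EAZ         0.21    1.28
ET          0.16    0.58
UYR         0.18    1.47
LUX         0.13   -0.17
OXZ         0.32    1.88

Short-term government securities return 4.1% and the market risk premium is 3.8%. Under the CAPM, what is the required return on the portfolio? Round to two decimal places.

β_P = Σ w_i β_i = 0.21×1.28 + 0.16×0.58 + 0.18×1.47 + 0.13×-0.17 + 0.32×1.88 = 1.2057
E(R_P) = R_f + β_P × MRP = 4.1% + 1.2057 × 3.8% = 8.68%

8.68%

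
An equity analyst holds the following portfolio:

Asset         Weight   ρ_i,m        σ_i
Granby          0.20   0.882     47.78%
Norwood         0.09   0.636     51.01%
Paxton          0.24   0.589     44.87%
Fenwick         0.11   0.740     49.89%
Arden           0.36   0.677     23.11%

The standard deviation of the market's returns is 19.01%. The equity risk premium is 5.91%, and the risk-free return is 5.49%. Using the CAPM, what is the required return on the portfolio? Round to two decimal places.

β_Granby = 0.882 × 47.78% / 19.01% = 2.2168
β_Norwood = 0.636 × 51.01% / 19.01% = 1.7066
β_Paxton = 0.589 × 44.87% / 19.01% = 1.3902
β_Fenwick = 0.740 × 49.89% / 19.01% = 1.9421
β_Arden = 0.677 × 23.11% / 19.01% = 0.8230
β_P = Σ w_i β_i = 0.20×2.2168 + 0.09×1.7066 + 0.24×1.3902 + 0.11×1.9421 + 0.36×0.8230 = 1.4405
E(R_P) = R_f + β_P × MRP = 5.49% + 1.4405 × 5.91% = 14.00%

14.00%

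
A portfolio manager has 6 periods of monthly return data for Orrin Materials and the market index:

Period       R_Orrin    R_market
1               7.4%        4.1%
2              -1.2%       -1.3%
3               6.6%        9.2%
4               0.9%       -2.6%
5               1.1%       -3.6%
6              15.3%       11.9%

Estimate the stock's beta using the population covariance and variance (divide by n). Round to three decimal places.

Mean R_i = (7.4 − 1.2 + 6.6 + 0.9 + 1.1 + 15.3) / 6 = 5.0167%
Mean R_m = (4.1 − 1.3 + 9.2 − 2.6 − 3.6 + 11.9) / 6 = 2.9500%
Σ(R_i − R̄_i)(R_m − R̄_m) = 179.5950  ⇒  Cov = 179.5950 / 6 = 29.9325
Σ(R_m − R̄_m)² = 212.2550  ⇒  Var(R_m) = 212.2550 / 6 = 35.3758
β = Cov / Var(R_m) = 29.9325 / 35.3758 = 0.8461

0.846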